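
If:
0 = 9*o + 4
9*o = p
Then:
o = -4/9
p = -4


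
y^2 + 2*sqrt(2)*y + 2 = (y + sqrt(2))^2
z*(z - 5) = z^2 - 5*z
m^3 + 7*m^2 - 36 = (m - 2)*(m + 3)*(m + 6)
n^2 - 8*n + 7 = (n - 7)*(n - 1)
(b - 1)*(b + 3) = b^2 + 2*b - 3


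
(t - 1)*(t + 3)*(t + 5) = t^3 + 7*t^2 + 7*t - 15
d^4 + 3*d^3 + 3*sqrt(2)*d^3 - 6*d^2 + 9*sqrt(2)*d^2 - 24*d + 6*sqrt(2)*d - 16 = (d + 1)*(d + 2)*(d - sqrt(2))*(d + 4*sqrt(2))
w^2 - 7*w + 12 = (w - 4)*(w - 3)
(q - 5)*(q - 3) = q^2 - 8*q + 15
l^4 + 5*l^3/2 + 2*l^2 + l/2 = l*(l + 1/2)*(l + 1)^2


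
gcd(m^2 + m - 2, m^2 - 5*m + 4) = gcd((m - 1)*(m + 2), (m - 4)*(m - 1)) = m - 1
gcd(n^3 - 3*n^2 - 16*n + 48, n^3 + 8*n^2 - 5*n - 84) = n^2 + n - 12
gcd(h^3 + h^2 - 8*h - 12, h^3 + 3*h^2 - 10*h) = 1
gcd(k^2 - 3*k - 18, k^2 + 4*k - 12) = 1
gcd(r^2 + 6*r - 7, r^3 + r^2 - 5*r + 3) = r - 1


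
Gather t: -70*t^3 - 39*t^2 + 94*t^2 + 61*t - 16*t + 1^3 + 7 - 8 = -70*t^3 + 55*t^2 + 45*t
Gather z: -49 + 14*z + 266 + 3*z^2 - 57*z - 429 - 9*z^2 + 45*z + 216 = -6*z^2 + 2*z + 4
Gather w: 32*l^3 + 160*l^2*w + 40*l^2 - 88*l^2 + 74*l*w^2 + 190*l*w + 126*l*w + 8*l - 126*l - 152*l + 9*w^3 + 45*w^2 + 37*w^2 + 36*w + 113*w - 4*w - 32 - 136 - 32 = 32*l^3 - 48*l^2 - 270*l + 9*w^3 + w^2*(74*l + 82) + w*(160*l^2 + 316*l + 145) - 200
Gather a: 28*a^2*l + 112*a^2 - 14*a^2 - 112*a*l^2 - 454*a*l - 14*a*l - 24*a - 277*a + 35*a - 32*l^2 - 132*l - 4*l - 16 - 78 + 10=a^2*(28*l + 98) + a*(-112*l^2 - 468*l - 266) - 32*l^2 - 136*l - 84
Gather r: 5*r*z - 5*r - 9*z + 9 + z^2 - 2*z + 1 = r*(5*z - 5) + z^2 - 11*z + 10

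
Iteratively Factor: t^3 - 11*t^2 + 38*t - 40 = (t - 4)*(t^2 - 7*t + 10) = (t - 5)*(t - 4)*(t - 2)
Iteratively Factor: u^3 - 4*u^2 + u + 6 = (u + 1)*(u^2 - 5*u + 6) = (u - 2)*(u + 1)*(u - 3)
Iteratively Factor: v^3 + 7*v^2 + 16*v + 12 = (v + 3)*(v^2 + 4*v + 4) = (v + 2)*(v + 3)*(v + 2)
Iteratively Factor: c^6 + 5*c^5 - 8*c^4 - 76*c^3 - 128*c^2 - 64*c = (c + 2)*(c^5 + 3*c^4 - 14*c^3 - 48*c^2 - 32*c) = (c - 4)*(c + 2)*(c^4 + 7*c^3 + 14*c^2 + 8*c) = c*(c - 4)*(c + 2)*(c^3 + 7*c^2 + 14*c + 8) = c*(c - 4)*(c + 2)^2*(c^2 + 5*c + 4) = c*(c - 4)*(c + 2)^2*(c + 4)*(c + 1)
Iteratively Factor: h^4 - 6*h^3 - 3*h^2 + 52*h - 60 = (h - 2)*(h^3 - 4*h^2 - 11*h + 30) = (h - 2)^2*(h^2 - 2*h - 15) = (h - 5)*(h - 2)^2*(h + 3)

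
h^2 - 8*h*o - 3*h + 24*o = (h - 3)*(h - 8*o)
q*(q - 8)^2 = q^3 - 16*q^2 + 64*q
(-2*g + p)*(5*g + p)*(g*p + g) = -10*g^3*p - 10*g^3 + 3*g^2*p^2 + 3*g^2*p + g*p^3 + g*p^2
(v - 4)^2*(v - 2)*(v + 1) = v^4 - 9*v^3 + 22*v^2 - 32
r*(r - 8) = r^2 - 8*r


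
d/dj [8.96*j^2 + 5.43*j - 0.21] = 17.92*j + 5.43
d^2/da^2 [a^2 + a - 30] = 2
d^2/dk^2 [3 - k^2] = -2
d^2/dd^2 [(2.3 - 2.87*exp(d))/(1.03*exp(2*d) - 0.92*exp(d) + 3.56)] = (-3.044783*exp(4*d) + 7.040668*exp(3*d) + 56.603856*exp(2*d) - 41.187664*exp(d) - 28.840272)*exp(d)/(1.092727*exp(6*d) - 2.928084*exp(5*d) + 13.945788*exp(4*d) - 21.019424*exp(3*d) + 48.200976*exp(2*d) - 34.979136*exp(d) + 45.118016)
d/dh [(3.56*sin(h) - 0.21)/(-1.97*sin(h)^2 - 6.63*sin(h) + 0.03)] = (7.0132*sin(h)^2 - 0.827400000000001*sin(h) - 1.2855)*cos(h)/(3.8809*sin(h)^4 + 26.1222*sin(h)^3 + 43.8387*sin(h)^2 - 0.3978*sin(h) + 0.0009)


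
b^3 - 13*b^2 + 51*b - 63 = (b - 7)*(b - 3)^2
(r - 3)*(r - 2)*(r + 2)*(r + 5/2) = r^4 - r^3/2 - 23*r^2/2 + 2*r + 30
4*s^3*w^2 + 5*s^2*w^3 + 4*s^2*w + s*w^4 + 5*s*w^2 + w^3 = w*(s + w)*(4*s + w)*(s*w + 1)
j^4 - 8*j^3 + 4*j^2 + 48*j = j*(j - 6)*(j - 4)*(j + 2)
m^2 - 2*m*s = m*(m - 2*s)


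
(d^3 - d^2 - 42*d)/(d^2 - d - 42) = d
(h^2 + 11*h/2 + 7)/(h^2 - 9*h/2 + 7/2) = (2*h^2 + 11*h + 14)/(2*h^2 - 9*h + 7)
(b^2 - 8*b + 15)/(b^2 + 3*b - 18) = (b - 5)/(b + 6)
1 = 1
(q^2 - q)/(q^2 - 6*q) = (q - 1)/(q - 6)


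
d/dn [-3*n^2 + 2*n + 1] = 2 - 6*n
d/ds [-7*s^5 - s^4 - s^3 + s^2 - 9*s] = -35*s^4 - 4*s^3 - 3*s^2 + 2*s - 9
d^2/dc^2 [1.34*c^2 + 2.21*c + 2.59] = 2.68000000000000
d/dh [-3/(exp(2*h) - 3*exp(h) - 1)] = (6*exp(h) - 9)*exp(h)/(-exp(2*h) + 3*exp(h) + 1)^2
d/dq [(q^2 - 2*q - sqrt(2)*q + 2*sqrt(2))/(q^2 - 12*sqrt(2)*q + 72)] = (-11*sqrt(2)*q^2 + 2*q^2 - 4*sqrt(2)*q + 144*q - 72*sqrt(2) - 96)/(q^4 - 24*sqrt(2)*q^3 + 432*q^2 - 1728*sqrt(2)*q + 5184)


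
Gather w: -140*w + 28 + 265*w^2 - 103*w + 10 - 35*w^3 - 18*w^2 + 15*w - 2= -35*w^3 + 247*w^2 - 228*w + 36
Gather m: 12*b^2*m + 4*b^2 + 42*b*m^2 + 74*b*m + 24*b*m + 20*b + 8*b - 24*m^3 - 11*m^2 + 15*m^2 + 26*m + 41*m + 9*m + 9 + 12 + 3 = 4*b^2 + 28*b - 24*m^3 + m^2*(42*b + 4) + m*(12*b^2 + 98*b + 76) + 24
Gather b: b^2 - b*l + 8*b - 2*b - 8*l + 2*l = b^2 + b*(6 - l) - 6*l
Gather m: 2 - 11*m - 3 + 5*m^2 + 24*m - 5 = 5*m^2 + 13*m - 6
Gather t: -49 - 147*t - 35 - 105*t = -252*t - 84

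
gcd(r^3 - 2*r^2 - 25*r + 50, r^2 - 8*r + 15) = r - 5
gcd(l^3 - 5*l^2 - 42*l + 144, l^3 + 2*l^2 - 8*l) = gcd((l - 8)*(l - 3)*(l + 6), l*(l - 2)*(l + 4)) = 1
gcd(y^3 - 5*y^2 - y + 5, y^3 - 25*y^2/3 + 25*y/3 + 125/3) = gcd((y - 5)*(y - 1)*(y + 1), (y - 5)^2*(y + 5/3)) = y - 5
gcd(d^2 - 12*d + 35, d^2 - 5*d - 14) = d - 7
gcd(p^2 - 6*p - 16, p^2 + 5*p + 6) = p + 2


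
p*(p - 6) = p^2 - 6*p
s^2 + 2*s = s*(s + 2)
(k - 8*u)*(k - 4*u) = k^2 - 12*k*u + 32*u^2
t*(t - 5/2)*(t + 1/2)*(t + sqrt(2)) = t^4 - 2*t^3 + sqrt(2)*t^3 - 2*sqrt(2)*t^2 - 5*t^2/4 - 5*sqrt(2)*t/4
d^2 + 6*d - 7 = (d - 1)*(d + 7)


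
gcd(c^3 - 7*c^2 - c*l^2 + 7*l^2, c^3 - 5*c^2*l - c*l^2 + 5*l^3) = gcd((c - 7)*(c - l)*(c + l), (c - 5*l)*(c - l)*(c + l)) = c^2 - l^2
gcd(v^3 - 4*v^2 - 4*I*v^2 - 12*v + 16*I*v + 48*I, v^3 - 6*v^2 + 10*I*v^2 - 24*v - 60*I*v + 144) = v - 6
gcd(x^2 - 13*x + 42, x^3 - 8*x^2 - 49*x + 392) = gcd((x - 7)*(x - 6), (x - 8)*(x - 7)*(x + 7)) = x - 7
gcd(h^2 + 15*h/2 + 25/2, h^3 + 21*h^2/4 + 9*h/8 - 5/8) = h + 5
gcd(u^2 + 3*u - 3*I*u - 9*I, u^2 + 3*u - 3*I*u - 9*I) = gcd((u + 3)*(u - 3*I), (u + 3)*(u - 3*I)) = u^2 + u*(3 - 3*I) - 9*I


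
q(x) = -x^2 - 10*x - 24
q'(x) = -2*x - 10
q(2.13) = -49.84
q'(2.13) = -14.26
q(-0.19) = -22.14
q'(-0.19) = -9.62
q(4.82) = -95.43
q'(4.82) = -19.64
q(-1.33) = -12.47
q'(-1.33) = -7.34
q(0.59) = -30.25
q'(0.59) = -11.18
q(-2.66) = -4.48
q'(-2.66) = -4.68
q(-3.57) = -1.04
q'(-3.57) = -2.86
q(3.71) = -74.86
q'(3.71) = -17.42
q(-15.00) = -99.00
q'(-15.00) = 20.00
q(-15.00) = -99.00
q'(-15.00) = 20.00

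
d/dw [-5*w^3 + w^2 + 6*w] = -15*w^2 + 2*w + 6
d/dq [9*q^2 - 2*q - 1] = 18*q - 2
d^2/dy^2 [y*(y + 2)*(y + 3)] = 6*y + 10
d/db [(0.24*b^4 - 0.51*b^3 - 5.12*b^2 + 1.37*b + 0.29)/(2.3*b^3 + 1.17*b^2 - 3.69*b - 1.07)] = (0.552*b^6 + 0.5616*b^5 + 8.5225*b^4 - 3.5654*b^3 + 16.926*b^2 + 10.2782*b - 0.3958)/(5.29*b^6 + 5.382*b^5 - 15.6051*b^4 - 13.5566*b^3 + 11.1123*b^2 + 7.8966*b + 1.1449)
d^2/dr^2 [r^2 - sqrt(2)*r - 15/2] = 2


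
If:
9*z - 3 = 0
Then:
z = 1/3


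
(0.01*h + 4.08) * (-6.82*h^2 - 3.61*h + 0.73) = -0.0682*h^3 - 27.8617*h^2 - 14.7215*h + 2.9784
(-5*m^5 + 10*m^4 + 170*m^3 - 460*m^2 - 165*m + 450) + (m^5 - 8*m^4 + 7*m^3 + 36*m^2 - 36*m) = -4*m^5 + 2*m^4 + 177*m^3 - 424*m^2 - 201*m + 450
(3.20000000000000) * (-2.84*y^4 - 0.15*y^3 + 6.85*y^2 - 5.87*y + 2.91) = -9.088*y^4 - 0.48*y^3 + 21.92*y^2 - 18.784*y + 9.312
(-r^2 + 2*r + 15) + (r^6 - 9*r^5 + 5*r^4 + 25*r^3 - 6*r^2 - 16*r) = r^6 - 9*r^5 + 5*r^4 + 25*r^3 - 7*r^2 - 14*r + 15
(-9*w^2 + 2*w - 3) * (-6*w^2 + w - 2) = 54*w^4 - 21*w^3 + 38*w^2 - 7*w + 6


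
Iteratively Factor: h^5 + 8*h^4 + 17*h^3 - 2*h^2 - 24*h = (h)*(h^4 + 8*h^3 + 17*h^2 - 2*h - 24) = h*(h + 4)*(h^3 + 4*h^2 + h - 6) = h*(h + 3)*(h + 4)*(h^2 + h - 2) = h*(h - 1)*(h + 3)*(h + 4)*(h + 2)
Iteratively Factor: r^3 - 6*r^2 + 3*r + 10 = (r + 1)*(r^2 - 7*r + 10) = (r - 2)*(r + 1)*(r - 5)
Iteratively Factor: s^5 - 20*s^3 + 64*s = (s - 2)*(s^4 + 2*s^3 - 16*s^2 - 32*s) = (s - 4)*(s - 2)*(s^3 + 6*s^2 + 8*s) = (s - 4)*(s - 2)*(s + 4)*(s^2 + 2*s) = s*(s - 4)*(s - 2)*(s + 4)*(s + 2)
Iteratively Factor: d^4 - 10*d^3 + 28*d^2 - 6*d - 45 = (d + 1)*(d^3 - 11*d^2 + 39*d - 45) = (d - 3)*(d + 1)*(d^2 - 8*d + 15) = (d - 3)^2*(d + 1)*(d - 5)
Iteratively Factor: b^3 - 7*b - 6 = (b + 2)*(b^2 - 2*b - 3) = (b + 1)*(b + 2)*(b - 3)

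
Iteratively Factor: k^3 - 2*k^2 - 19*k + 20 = (k + 4)*(k^2 - 6*k + 5) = (k - 5)*(k + 4)*(k - 1)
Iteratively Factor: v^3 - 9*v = (v + 3)*(v^2 - 3*v) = (v - 3)*(v + 3)*(v)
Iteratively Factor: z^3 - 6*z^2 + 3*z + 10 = (z + 1)*(z^2 - 7*z + 10) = (z - 2)*(z + 1)*(z - 5)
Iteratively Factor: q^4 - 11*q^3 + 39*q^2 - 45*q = (q - 3)*(q^3 - 8*q^2 + 15*q) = (q - 3)^2*(q^2 - 5*q) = (q - 5)*(q - 3)^2*(q)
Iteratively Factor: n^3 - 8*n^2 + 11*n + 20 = (n + 1)*(n^2 - 9*n + 20) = (n - 4)*(n + 1)*(n - 5)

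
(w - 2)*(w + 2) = w^2 - 4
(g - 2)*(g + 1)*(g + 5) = g^3 + 4*g^2 - 7*g - 10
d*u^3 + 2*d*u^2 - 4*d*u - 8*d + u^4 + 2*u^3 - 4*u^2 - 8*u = (d + u)*(u - 2)*(u + 2)^2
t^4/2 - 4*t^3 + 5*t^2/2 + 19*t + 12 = (t/2 + 1/2)*(t - 6)*(t - 4)*(t + 1)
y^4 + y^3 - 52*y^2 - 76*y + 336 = (y - 7)*(y - 2)*(y + 4)*(y + 6)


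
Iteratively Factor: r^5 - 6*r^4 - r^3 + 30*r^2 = (r + 2)*(r^4 - 8*r^3 + 15*r^2) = r*(r + 2)*(r^3 - 8*r^2 + 15*r) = r*(r - 3)*(r + 2)*(r^2 - 5*r) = r^2*(r - 3)*(r + 2)*(r - 5)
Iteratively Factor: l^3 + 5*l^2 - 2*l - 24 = (l + 3)*(l^2 + 2*l - 8) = (l + 3)*(l + 4)*(l - 2)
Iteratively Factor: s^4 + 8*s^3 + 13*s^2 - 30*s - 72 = (s + 3)*(s^3 + 5*s^2 - 2*s - 24) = (s + 3)*(s + 4)*(s^2 + s - 6) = (s + 3)^2*(s + 4)*(s - 2)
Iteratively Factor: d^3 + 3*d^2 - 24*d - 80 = (d - 5)*(d^2 + 8*d + 16) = (d - 5)*(d + 4)*(d + 4)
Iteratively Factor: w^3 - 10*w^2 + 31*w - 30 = (w - 2)*(w^2 - 8*w + 15) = (w - 5)*(w - 2)*(w - 3)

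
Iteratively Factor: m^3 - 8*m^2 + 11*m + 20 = (m + 1)*(m^2 - 9*m + 20) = (m - 4)*(m + 1)*(m - 5)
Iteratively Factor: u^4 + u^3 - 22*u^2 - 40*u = (u - 5)*(u^3 + 6*u^2 + 8*u) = (u - 5)*(u + 2)*(u^2 + 4*u) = (u - 5)*(u + 2)*(u + 4)*(u)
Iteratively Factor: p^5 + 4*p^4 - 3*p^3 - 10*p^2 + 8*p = (p - 1)*(p^4 + 5*p^3 + 2*p^2 - 8*p) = (p - 1)*(p + 2)*(p^3 + 3*p^2 - 4*p) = p*(p - 1)*(p + 2)*(p^2 + 3*p - 4) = p*(p - 1)^2*(p + 2)*(p + 4)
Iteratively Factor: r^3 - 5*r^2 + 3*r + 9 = (r - 3)*(r^2 - 2*r - 3) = (r - 3)*(r + 1)*(r - 3)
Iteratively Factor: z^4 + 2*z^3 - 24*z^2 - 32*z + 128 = (z - 4)*(z^3 + 6*z^2 - 32) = (z - 4)*(z + 4)*(z^2 + 2*z - 8) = (z - 4)*(z - 2)*(z + 4)*(z + 4)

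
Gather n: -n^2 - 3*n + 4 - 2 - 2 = -n^2 - 3*n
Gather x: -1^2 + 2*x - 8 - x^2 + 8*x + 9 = -x^2 + 10*x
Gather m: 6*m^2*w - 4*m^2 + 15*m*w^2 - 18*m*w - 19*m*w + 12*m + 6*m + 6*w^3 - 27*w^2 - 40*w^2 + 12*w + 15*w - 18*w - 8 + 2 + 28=m^2*(6*w - 4) + m*(15*w^2 - 37*w + 18) + 6*w^3 - 67*w^2 + 9*w + 22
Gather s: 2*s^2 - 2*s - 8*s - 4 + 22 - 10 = 2*s^2 - 10*s + 8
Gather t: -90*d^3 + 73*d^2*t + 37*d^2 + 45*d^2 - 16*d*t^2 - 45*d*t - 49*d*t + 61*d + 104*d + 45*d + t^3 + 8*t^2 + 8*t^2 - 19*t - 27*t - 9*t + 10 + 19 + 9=-90*d^3 + 82*d^2 + 210*d + t^3 + t^2*(16 - 16*d) + t*(73*d^2 - 94*d - 55) + 38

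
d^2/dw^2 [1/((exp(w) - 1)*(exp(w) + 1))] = 4*(exp(2*w) + 1)*exp(2*w)/(exp(6*w) - 3*exp(4*w) + 3*exp(2*w) - 1)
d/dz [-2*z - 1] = -2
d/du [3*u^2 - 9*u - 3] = 6*u - 9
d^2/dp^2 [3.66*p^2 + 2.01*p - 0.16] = 7.32000000000000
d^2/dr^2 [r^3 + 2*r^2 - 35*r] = 6*r + 4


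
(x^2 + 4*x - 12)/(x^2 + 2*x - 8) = (x + 6)/(x + 4)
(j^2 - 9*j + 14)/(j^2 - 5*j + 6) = (j - 7)/(j - 3)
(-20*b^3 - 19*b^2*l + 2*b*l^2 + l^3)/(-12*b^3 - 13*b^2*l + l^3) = (5*b + l)/(3*b + l)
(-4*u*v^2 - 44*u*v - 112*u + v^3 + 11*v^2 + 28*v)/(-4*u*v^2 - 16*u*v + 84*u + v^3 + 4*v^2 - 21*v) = (v + 4)/(v - 3)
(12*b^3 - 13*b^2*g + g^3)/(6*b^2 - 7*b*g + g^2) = (12*b^2 - b*g - g^2)/(6*b - g)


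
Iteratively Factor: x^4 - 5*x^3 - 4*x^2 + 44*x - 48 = (x - 2)*(x^3 - 3*x^2 - 10*x + 24) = (x - 4)*(x - 2)*(x^2 + x - 6) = (x - 4)*(x - 2)^2*(x + 3)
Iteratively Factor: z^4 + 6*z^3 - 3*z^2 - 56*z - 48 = (z + 4)*(z^3 + 2*z^2 - 11*z - 12) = (z + 4)^2*(z^2 - 2*z - 3) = (z - 3)*(z + 4)^2*(z + 1)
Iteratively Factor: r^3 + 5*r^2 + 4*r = (r + 1)*(r^2 + 4*r) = r*(r + 1)*(r + 4)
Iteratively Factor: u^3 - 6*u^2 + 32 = (u - 4)*(u^2 - 2*u - 8) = (u - 4)*(u + 2)*(u - 4)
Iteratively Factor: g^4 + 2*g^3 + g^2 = (g)*(g^3 + 2*g^2 + g) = g*(g + 1)*(g^2 + g) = g*(g + 1)^2*(g)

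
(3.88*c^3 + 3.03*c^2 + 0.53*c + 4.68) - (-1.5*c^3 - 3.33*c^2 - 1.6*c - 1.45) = 5.38*c^3 + 6.36*c^2 + 2.13*c + 6.13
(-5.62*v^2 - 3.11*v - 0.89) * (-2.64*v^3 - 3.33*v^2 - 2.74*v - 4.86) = 14.8368*v^5 + 26.925*v^4 + 28.1047*v^3 + 38.7983*v^2 + 17.5532*v + 4.3254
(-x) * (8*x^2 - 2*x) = -8*x^3 + 2*x^2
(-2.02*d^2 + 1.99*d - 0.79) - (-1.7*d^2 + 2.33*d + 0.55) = -0.32*d^2 - 0.34*d - 1.34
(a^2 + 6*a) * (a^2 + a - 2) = a^4 + 7*a^3 + 4*a^2 - 12*a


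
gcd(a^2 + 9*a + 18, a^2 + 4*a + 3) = a + 3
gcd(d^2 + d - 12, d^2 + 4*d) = d + 4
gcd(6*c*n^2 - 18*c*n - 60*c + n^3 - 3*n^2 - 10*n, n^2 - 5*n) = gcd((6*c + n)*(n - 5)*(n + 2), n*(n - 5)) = n - 5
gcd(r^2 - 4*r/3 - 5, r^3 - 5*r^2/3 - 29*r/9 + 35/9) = r + 5/3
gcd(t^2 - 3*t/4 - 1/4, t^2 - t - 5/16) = t + 1/4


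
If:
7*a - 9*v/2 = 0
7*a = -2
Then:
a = -2/7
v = -4/9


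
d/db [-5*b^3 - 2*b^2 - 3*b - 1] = -15*b^2 - 4*b - 3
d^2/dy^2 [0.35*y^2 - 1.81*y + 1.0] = 0.700000000000000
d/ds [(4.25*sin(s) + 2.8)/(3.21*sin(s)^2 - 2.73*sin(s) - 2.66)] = (-17.976*sin(s) + 6.82125*cos(2*s) - 10.48225)*cos(s)/(-3.21*sin(s)^2 + 2.73*sin(s) + 2.66)^2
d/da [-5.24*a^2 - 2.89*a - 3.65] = -10.48*a - 2.89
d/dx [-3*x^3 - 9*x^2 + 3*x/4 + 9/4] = -9*x^2 - 18*x + 3/4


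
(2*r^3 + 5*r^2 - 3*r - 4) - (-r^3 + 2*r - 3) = 3*r^3 + 5*r^2 - 5*r - 1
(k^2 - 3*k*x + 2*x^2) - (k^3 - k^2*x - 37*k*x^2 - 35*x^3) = -k^3 + k^2*x + k^2 + 37*k*x^2 - 3*k*x + 35*x^3 + 2*x^2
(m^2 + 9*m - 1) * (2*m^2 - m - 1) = 2*m^4 + 17*m^3 - 12*m^2 - 8*m + 1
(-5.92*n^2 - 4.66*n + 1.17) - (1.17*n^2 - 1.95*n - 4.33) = -7.09*n^2 - 2.71*n + 5.5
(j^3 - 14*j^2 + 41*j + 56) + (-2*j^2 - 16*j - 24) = j^3 - 16*j^2 + 25*j + 32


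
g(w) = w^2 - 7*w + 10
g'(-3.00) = -13.00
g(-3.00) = 40.00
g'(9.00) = 11.00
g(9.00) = 28.00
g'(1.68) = -3.64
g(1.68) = 1.06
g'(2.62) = -1.76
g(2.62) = -1.48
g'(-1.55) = -10.10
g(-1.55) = 23.25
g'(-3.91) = -14.82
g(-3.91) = 52.66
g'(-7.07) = -21.14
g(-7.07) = 109.47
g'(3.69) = 0.38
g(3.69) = -2.21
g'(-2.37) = -11.74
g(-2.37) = 32.21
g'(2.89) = -1.22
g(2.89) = -1.88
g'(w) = 2*w - 7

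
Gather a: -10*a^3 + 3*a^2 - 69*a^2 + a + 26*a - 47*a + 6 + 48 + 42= -10*a^3 - 66*a^2 - 20*a + 96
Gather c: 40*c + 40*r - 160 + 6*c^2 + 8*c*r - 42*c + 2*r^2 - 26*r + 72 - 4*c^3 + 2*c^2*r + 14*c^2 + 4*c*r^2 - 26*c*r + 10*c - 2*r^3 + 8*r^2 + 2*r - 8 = -4*c^3 + c^2*(2*r + 20) + c*(4*r^2 - 18*r + 8) - 2*r^3 + 10*r^2 + 16*r - 96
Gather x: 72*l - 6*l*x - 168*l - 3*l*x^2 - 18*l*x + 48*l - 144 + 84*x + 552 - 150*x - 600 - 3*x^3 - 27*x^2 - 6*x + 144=-48*l - 3*x^3 + x^2*(-3*l - 27) + x*(-24*l - 72) - 48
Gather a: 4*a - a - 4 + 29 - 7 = 3*a + 18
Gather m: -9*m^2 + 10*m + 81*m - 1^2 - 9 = -9*m^2 + 91*m - 10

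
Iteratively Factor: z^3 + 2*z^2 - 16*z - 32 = (z - 4)*(z^2 + 6*z + 8) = (z - 4)*(z + 2)*(z + 4)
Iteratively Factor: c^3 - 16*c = (c + 4)*(c^2 - 4*c) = (c - 4)*(c + 4)*(c)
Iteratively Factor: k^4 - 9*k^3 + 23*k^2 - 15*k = (k - 3)*(k^3 - 6*k^2 + 5*k) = (k - 5)*(k - 3)*(k^2 - k) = k*(k - 5)*(k - 3)*(k - 1)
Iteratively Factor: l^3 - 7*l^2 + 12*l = (l - 4)*(l^2 - 3*l) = (l - 4)*(l - 3)*(l)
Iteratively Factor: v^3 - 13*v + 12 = (v - 3)*(v^2 + 3*v - 4) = (v - 3)*(v + 4)*(v - 1)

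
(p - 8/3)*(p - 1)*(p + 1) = p^3 - 8*p^2/3 - p + 8/3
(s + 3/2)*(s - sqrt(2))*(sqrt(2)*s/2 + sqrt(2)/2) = sqrt(2)*s^3/2 - s^2 + 5*sqrt(2)*s^2/4 - 5*s/2 + 3*sqrt(2)*s/4 - 3/2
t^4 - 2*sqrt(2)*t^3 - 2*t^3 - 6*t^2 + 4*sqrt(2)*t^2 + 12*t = t*(t - 2)*(t - 3*sqrt(2))*(t + sqrt(2))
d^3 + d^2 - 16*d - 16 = (d - 4)*(d + 1)*(d + 4)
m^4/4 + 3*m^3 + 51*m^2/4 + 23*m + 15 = (m/4 + 1/2)*(m + 2)*(m + 3)*(m + 5)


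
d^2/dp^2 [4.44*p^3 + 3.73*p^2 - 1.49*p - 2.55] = 26.64*p + 7.46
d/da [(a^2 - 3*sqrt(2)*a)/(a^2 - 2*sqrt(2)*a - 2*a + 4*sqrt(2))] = (-2*a^2 + sqrt(2)*a^2 + 8*sqrt(2)*a - 24)/(a^4 - 4*sqrt(2)*a^3 - 4*a^3 + 12*a^2 + 16*sqrt(2)*a^2 - 32*a - 16*sqrt(2)*a + 32)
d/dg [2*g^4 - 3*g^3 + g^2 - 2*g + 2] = 8*g^3 - 9*g^2 + 2*g - 2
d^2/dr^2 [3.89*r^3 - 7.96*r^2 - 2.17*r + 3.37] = 23.34*r - 15.92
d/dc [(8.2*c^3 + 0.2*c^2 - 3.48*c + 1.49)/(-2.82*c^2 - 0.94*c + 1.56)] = (-23.124*c^4 - 15.416*c^3 + 28.3744*c^2 + 9.0276*c - 4.0282)/(7.9524*c^4 + 5.3016*c^3 - 7.9148*c^2 - 2.9328*c + 2.4336)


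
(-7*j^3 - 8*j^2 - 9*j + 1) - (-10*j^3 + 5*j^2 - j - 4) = 3*j^3 - 13*j^2 - 8*j + 5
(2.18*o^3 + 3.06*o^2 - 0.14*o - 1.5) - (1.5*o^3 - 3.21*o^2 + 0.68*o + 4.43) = 0.68*o^3 + 6.27*o^2 - 0.82*o - 5.93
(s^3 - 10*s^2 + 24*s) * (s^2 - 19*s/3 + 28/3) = s^5 - 49*s^4/3 + 290*s^3/3 - 736*s^2/3 + 224*s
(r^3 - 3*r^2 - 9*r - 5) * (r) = r^4 - 3*r^3 - 9*r^2 - 5*r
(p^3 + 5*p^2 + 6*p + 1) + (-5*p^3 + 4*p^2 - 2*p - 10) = -4*p^3 + 9*p^2 + 4*p - 9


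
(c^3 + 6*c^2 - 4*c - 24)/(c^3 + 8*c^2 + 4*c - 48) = (c + 2)/(c + 4)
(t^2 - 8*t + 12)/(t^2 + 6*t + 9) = (t^2 - 8*t + 12)/(t^2 + 6*t + 9)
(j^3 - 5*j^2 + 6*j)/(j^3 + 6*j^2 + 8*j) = (j^2 - 5*j + 6)/(j^2 + 6*j + 8)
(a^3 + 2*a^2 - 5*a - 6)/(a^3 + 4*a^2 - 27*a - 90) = (a^2 - a - 2)/(a^2 + a - 30)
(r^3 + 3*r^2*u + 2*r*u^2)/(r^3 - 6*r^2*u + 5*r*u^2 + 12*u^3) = r*(r + 2*u)/(r^2 - 7*r*u + 12*u^2)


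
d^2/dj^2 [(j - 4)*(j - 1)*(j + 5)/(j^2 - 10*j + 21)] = 4*(29*j^3 - 285*j^2 + 1023*j - 1415)/(j^6 - 30*j^5 + 363*j^4 - 2260*j^3 + 7623*j^2 - 13230*j + 9261)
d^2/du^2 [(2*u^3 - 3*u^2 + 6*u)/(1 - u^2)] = 2*(-8*u^3 + 9*u^2 - 24*u + 3)/(u^6 - 3*u^4 + 3*u^2 - 1)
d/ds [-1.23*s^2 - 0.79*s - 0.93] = -2.46*s - 0.79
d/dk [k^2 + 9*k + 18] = 2*k + 9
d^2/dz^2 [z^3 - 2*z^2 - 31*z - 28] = 6*z - 4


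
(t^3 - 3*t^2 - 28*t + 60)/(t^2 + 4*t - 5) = (t^2 - 8*t + 12)/(t - 1)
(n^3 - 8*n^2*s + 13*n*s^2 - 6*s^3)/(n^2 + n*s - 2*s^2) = (n^2 - 7*n*s + 6*s^2)/(n + 2*s)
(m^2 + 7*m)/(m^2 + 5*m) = (m + 7)/(m + 5)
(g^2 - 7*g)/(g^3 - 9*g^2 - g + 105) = g/(g^2 - 2*g - 15)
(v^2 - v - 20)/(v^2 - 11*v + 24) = (v^2 - v - 20)/(v^2 - 11*v + 24)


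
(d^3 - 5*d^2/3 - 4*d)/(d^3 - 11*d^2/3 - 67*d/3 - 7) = d*(-3*d^2 + 5*d + 12)/(-3*d^3 + 11*d^2 + 67*d + 21)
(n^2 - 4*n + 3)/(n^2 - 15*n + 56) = (n^2 - 4*n + 3)/(n^2 - 15*n + 56)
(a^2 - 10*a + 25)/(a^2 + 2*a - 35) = (a - 5)/(a + 7)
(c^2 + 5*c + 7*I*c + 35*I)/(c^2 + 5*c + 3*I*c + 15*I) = (c + 7*I)/(c + 3*I)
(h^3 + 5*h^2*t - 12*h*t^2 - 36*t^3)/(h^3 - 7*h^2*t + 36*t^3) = (-h - 6*t)/(-h + 6*t)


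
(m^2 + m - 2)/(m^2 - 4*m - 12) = (m - 1)/(m - 6)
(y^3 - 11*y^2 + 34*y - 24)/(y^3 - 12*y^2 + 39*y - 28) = (y - 6)/(y - 7)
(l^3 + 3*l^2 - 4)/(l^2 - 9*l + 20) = (l^3 + 3*l^2 - 4)/(l^2 - 9*l + 20)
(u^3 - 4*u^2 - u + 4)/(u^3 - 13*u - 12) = (u - 1)/(u + 3)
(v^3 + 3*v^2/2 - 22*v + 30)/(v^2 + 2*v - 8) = (v^2 + 7*v/2 - 15)/(v + 4)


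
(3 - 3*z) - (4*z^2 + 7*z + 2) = -4*z^2 - 10*z + 1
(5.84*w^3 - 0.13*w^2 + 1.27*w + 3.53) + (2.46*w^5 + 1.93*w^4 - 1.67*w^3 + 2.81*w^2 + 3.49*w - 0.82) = 2.46*w^5 + 1.93*w^4 + 4.17*w^3 + 2.68*w^2 + 4.76*w + 2.71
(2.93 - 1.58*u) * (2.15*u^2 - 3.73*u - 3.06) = -3.397*u^3 + 12.1929*u^2 - 6.0941*u - 8.9658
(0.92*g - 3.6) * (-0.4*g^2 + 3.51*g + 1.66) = -0.368*g^3 + 4.6692*g^2 - 11.1088*g - 5.976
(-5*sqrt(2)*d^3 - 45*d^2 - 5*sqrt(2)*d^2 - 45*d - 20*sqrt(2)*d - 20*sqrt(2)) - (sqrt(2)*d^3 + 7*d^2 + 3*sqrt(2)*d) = -6*sqrt(2)*d^3 - 52*d^2 - 5*sqrt(2)*d^2 - 45*d - 23*sqrt(2)*d - 20*sqrt(2)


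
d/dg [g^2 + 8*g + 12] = 2*g + 8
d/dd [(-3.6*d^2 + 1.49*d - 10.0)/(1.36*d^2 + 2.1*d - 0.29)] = (-9.5864*d^2 + 29.288*d + 20.5679)/(1.8496*d^4 + 5.712*d^3 + 3.6212*d^2 - 1.218*d + 0.0841)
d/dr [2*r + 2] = 2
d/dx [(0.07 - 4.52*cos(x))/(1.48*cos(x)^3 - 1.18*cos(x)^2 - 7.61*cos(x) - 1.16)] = (-13.3792*cos(x)^3 + 5.6444*cos(x)^2 - 0.165199999999999*cos(x) - 5.7759)*sin(x)/(2.1904*cos(x)^6 - 3.4928*cos(x)^5 - 21.1332*cos(x)^4 + 14.526*cos(x)^3 + 60.6497*cos(x)^2 + 17.6552*cos(x) + 1.3456)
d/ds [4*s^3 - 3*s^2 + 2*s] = 12*s^2 - 6*s + 2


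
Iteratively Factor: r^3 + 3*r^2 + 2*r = (r)*(r^2 + 3*r + 2) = r*(r + 2)*(r + 1)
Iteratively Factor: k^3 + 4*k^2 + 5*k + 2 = (k + 1)*(k^2 + 3*k + 2) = (k + 1)*(k + 2)*(k + 1)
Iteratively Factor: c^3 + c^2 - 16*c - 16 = (c + 1)*(c^2 - 16) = (c + 1)*(c + 4)*(c - 4)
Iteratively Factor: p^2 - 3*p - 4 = (p + 1)*(p - 4)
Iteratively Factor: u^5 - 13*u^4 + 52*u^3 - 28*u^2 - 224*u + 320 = (u - 4)*(u^4 - 9*u^3 + 16*u^2 + 36*u - 80) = (u - 4)*(u - 2)*(u^3 - 7*u^2 + 2*u + 40) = (u - 5)*(u - 4)*(u - 2)*(u^2 - 2*u - 8) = (u - 5)*(u - 4)^2*(u - 2)*(u + 2)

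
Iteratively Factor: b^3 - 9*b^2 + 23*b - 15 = (b - 1)*(b^2 - 8*b + 15) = (b - 3)*(b - 1)*(b - 5)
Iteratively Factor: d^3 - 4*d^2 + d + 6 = (d + 1)*(d^2 - 5*d + 6) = (d - 2)*(d + 1)*(d - 3)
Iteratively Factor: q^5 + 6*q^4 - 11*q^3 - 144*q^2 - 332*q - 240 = (q + 2)*(q^4 + 4*q^3 - 19*q^2 - 106*q - 120) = (q + 2)^2*(q^3 + 2*q^2 - 23*q - 60) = (q - 5)*(q + 2)^2*(q^2 + 7*q + 12) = (q - 5)*(q + 2)^2*(q + 3)*(q + 4)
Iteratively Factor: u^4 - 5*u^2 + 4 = (u - 2)*(u^3 + 2*u^2 - u - 2) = (u - 2)*(u - 1)*(u^2 + 3*u + 2) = (u - 2)*(u - 1)*(u + 1)*(u + 2)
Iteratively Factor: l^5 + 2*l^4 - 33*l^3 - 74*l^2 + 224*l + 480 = (l - 5)*(l^4 + 7*l^3 + 2*l^2 - 64*l - 96) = (l - 5)*(l + 4)*(l^3 + 3*l^2 - 10*l - 24) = (l - 5)*(l + 4)^2*(l^2 - l - 6) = (l - 5)*(l + 2)*(l + 4)^2*(l - 3)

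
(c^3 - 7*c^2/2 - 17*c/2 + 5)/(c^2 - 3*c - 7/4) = 2*(-2*c^3 + 7*c^2 + 17*c - 10)/(-4*c^2 + 12*c + 7)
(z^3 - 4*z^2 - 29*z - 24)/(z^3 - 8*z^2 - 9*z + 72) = (z + 1)/(z - 3)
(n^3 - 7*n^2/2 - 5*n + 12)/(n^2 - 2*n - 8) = n - 3/2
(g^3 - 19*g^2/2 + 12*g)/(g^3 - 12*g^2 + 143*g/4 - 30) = 2*g/(2*g - 5)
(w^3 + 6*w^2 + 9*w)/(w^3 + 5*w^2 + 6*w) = (w + 3)/(w + 2)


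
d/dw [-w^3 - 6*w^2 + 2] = 3*w*(-w - 4)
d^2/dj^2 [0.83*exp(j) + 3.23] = 0.83*exp(j)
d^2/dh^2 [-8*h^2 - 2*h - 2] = -16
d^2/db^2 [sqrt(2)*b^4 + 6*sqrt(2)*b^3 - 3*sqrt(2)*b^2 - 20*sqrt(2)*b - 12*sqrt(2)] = sqrt(2)*(12*b^2 + 36*b - 6)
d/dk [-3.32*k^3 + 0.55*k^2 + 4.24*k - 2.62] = -9.96*k^2 + 1.1*k + 4.24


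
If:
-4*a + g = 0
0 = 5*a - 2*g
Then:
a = 0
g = 0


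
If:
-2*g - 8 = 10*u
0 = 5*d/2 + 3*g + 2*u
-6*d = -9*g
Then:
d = 48/127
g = 32/127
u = -108/127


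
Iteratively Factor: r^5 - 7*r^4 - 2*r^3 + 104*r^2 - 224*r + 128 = (r + 4)*(r^4 - 11*r^3 + 42*r^2 - 64*r + 32) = (r - 4)*(r + 4)*(r^3 - 7*r^2 + 14*r - 8) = (r - 4)*(r - 1)*(r + 4)*(r^2 - 6*r + 8) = (r - 4)*(r - 2)*(r - 1)*(r + 4)*(r - 4)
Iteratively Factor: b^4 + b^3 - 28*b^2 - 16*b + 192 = (b + 4)*(b^3 - 3*b^2 - 16*b + 48) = (b + 4)^2*(b^2 - 7*b + 12) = (b - 3)*(b + 4)^2*(b - 4)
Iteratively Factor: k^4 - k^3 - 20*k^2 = (k - 5)*(k^3 + 4*k^2) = k*(k - 5)*(k^2 + 4*k) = k^2*(k - 5)*(k + 4)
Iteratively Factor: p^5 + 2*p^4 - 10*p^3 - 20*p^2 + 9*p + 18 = (p - 3)*(p^4 + 5*p^3 + 5*p^2 - 5*p - 6) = (p - 3)*(p - 1)*(p^3 + 6*p^2 + 11*p + 6) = (p - 3)*(p - 1)*(p + 1)*(p^2 + 5*p + 6) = (p - 3)*(p - 1)*(p + 1)*(p + 2)*(p + 3)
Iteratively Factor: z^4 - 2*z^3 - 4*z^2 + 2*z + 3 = (z - 1)*(z^3 - z^2 - 5*z - 3) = (z - 1)*(z + 1)*(z^2 - 2*z - 3) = (z - 3)*(z - 1)*(z + 1)*(z + 1)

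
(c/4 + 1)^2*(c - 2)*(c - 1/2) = c^4/16 + 11*c^3/32 - 3*c^2/16 - 2*c + 1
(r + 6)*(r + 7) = r^2 + 13*r + 42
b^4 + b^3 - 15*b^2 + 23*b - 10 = (b - 2)*(b - 1)^2*(b + 5)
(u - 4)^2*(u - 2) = u^3 - 10*u^2 + 32*u - 32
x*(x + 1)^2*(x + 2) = x^4 + 4*x^3 + 5*x^2 + 2*x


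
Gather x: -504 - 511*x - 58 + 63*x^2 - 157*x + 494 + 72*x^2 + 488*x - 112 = 135*x^2 - 180*x - 180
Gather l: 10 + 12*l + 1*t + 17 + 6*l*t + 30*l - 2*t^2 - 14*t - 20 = l*(6*t + 42) - 2*t^2 - 13*t + 7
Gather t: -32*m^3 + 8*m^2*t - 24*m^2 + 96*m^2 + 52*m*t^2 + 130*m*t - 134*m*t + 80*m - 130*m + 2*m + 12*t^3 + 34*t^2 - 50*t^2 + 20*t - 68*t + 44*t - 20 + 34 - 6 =-32*m^3 + 72*m^2 - 48*m + 12*t^3 + t^2*(52*m - 16) + t*(8*m^2 - 4*m - 4) + 8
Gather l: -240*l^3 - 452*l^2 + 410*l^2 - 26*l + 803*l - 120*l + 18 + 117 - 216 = -240*l^3 - 42*l^2 + 657*l - 81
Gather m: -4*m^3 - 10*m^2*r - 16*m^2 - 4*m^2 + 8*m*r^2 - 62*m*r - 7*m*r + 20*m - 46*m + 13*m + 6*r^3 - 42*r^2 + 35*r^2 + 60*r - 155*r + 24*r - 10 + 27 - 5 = -4*m^3 + m^2*(-10*r - 20) + m*(8*r^2 - 69*r - 13) + 6*r^3 - 7*r^2 - 71*r + 12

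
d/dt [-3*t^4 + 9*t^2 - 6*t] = -12*t^3 + 18*t - 6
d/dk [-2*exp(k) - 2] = -2*exp(k)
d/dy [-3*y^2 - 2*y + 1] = -6*y - 2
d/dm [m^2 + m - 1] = 2*m + 1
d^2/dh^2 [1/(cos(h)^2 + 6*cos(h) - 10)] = (-8*sin(h)^4 + 156*sin(h)^2 - 75*cos(h) - 9*cos(3*h) + 36)/(2*(-sin(h)^2 + 6*cos(h) - 9)^3)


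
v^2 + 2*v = v*(v + 2)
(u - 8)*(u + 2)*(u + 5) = u^3 - u^2 - 46*u - 80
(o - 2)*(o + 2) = o^2 - 4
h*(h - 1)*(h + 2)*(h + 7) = h^4 + 8*h^3 + 5*h^2 - 14*h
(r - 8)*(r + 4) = r^2 - 4*r - 32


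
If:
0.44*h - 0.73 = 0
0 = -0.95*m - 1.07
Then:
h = 1.66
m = -1.13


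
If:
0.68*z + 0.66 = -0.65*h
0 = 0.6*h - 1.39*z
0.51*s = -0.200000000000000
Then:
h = -0.70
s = -0.39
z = -0.30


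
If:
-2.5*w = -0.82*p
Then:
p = 3.04878048780488*w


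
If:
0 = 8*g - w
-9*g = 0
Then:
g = 0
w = 0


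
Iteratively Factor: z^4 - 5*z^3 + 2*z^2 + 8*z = (z - 4)*(z^3 - z^2 - 2*z) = (z - 4)*(z - 2)*(z^2 + z) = (z - 4)*(z - 2)*(z + 1)*(z)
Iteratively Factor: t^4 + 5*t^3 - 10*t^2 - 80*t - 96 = (t + 2)*(t^3 + 3*t^2 - 16*t - 48) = (t + 2)*(t + 4)*(t^2 - t - 12) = (t - 4)*(t + 2)*(t + 4)*(t + 3)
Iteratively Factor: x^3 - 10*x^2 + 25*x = (x - 5)*(x^2 - 5*x) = (x - 5)^2*(x)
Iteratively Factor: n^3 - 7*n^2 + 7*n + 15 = (n - 3)*(n^2 - 4*n - 5) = (n - 3)*(n + 1)*(n - 5)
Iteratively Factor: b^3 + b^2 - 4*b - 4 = (b + 1)*(b^2 - 4) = (b - 2)*(b + 1)*(b + 2)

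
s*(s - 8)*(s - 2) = s^3 - 10*s^2 + 16*s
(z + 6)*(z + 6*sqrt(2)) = z^2 + 6*z + 6*sqrt(2)*z + 36*sqrt(2)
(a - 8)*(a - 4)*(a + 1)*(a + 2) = a^4 - 9*a^3 - 2*a^2 + 72*a + 64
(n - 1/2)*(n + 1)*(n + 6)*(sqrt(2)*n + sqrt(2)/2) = sqrt(2)*n^4 + 7*sqrt(2)*n^3 + 23*sqrt(2)*n^2/4 - 7*sqrt(2)*n/4 - 3*sqrt(2)/2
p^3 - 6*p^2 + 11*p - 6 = (p - 3)*(p - 2)*(p - 1)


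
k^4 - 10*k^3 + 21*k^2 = k^2*(k - 7)*(k - 3)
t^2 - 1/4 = (t - 1/2)*(t + 1/2)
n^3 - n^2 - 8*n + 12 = (n - 2)^2*(n + 3)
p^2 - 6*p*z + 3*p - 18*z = (p + 3)*(p - 6*z)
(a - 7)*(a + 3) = a^2 - 4*a - 21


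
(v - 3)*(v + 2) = v^2 - v - 6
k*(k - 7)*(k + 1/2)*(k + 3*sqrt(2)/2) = k^4 - 13*k^3/2 + 3*sqrt(2)*k^3/2 - 39*sqrt(2)*k^2/4 - 7*k^2/2 - 21*sqrt(2)*k/4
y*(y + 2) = y^2 + 2*y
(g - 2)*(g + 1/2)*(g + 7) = g^3 + 11*g^2/2 - 23*g/2 - 7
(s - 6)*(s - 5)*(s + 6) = s^3 - 5*s^2 - 36*s + 180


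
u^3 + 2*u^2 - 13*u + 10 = (u - 2)*(u - 1)*(u + 5)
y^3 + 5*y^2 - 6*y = y*(y - 1)*(y + 6)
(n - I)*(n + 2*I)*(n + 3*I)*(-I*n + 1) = -I*n^4 + 5*n^3 + 5*I*n^2 + 5*n + 6*I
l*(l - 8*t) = l^2 - 8*l*t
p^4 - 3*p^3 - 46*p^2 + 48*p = p*(p - 8)*(p - 1)*(p + 6)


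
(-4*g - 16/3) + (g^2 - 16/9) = g^2 - 4*g - 64/9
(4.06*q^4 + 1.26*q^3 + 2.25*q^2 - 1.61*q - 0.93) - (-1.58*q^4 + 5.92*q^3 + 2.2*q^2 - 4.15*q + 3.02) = 5.64*q^4 - 4.66*q^3 + 0.0499999999999998*q^2 + 2.54*q - 3.95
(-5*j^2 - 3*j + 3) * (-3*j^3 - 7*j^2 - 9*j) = 15*j^5 + 44*j^4 + 57*j^3 + 6*j^2 - 27*j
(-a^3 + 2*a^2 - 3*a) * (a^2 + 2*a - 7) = -a^5 + 8*a^3 - 20*a^2 + 21*a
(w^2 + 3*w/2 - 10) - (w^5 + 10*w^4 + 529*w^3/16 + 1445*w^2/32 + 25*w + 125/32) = -w^5 - 10*w^4 - 529*w^3/16 - 1413*w^2/32 - 47*w/2 - 445/32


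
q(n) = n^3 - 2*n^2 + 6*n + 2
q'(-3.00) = 45.00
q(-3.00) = -61.00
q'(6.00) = 90.00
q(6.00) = 182.00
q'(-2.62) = 37.07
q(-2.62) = -45.43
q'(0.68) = 4.67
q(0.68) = 5.47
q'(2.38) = 13.47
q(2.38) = 18.43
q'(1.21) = 5.55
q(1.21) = 8.10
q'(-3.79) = 64.25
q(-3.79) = -103.91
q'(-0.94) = 12.41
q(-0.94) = -6.24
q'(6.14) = 94.54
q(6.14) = 194.92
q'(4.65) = 52.27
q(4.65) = 87.20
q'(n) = 3*n^2 - 4*n + 6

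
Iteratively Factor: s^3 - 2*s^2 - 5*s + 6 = (s - 3)*(s^2 + s - 2) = (s - 3)*(s - 1)*(s + 2)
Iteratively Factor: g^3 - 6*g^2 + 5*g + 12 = (g - 3)*(g^2 - 3*g - 4) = (g - 3)*(g + 1)*(g - 4)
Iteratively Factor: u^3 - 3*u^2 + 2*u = (u - 1)*(u^2 - 2*u) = (u - 2)*(u - 1)*(u)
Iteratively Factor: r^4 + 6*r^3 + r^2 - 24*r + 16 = (r + 4)*(r^3 + 2*r^2 - 7*r + 4) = (r + 4)^2*(r^2 - 2*r + 1) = (r - 1)*(r + 4)^2*(r - 1)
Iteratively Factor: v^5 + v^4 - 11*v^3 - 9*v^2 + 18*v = (v + 3)*(v^4 - 2*v^3 - 5*v^2 + 6*v) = (v - 1)*(v + 3)*(v^3 - v^2 - 6*v) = v*(v - 1)*(v + 3)*(v^2 - v - 6) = v*(v - 1)*(v + 2)*(v + 3)*(v - 3)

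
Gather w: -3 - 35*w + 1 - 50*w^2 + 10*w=-50*w^2 - 25*w - 2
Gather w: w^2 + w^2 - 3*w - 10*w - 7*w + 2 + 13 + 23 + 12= 2*w^2 - 20*w + 50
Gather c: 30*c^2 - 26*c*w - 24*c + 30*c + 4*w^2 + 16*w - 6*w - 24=30*c^2 + c*(6 - 26*w) + 4*w^2 + 10*w - 24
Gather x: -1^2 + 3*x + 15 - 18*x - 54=-15*x - 40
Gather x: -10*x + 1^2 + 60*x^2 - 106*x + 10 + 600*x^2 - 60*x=660*x^2 - 176*x + 11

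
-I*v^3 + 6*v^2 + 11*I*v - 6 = (v + 2*I)*(v + 3*I)*(-I*v + 1)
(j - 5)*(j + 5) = j^2 - 25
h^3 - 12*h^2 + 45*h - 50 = (h - 5)^2*(h - 2)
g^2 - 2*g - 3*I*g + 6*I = (g - 2)*(g - 3*I)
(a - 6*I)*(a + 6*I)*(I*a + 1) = I*a^3 + a^2 + 36*I*a + 36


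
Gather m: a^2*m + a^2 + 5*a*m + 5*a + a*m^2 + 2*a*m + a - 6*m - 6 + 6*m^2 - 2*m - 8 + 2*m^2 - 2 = a^2 + 6*a + m^2*(a + 8) + m*(a^2 + 7*a - 8) - 16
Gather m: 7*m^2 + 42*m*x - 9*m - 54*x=7*m^2 + m*(42*x - 9) - 54*x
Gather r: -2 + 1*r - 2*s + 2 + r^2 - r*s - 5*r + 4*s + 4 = r^2 + r*(-s - 4) + 2*s + 4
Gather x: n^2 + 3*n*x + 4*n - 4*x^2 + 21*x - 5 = n^2 + 4*n - 4*x^2 + x*(3*n + 21) - 5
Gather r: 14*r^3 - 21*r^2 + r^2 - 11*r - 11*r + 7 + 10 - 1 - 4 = 14*r^3 - 20*r^2 - 22*r + 12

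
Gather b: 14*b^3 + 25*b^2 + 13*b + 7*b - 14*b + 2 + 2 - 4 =14*b^3 + 25*b^2 + 6*b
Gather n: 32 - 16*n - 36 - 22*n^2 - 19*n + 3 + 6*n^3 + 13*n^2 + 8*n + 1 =6*n^3 - 9*n^2 - 27*n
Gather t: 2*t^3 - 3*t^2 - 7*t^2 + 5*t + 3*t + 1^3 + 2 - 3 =2*t^3 - 10*t^2 + 8*t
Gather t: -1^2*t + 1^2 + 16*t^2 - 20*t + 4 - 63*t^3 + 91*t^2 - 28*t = -63*t^3 + 107*t^2 - 49*t + 5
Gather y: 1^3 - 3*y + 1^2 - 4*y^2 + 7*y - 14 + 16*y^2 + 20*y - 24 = 12*y^2 + 24*y - 36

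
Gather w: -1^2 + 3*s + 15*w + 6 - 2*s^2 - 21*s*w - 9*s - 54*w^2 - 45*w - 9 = -2*s^2 - 6*s - 54*w^2 + w*(-21*s - 30) - 4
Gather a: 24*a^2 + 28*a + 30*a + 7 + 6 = 24*a^2 + 58*a + 13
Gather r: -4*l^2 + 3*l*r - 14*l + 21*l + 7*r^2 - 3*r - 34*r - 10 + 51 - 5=-4*l^2 + 7*l + 7*r^2 + r*(3*l - 37) + 36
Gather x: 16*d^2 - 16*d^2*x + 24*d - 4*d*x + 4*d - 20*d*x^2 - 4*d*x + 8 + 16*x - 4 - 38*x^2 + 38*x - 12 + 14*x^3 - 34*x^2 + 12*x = 16*d^2 + 28*d + 14*x^3 + x^2*(-20*d - 72) + x*(-16*d^2 - 8*d + 66) - 8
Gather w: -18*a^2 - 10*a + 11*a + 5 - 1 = -18*a^2 + a + 4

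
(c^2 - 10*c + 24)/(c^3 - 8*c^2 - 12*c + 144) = (c - 4)/(c^2 - 2*c - 24)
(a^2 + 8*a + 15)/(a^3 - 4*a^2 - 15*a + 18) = (a + 5)/(a^2 - 7*a + 6)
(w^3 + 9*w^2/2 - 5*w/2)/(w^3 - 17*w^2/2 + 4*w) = (w + 5)/(w - 8)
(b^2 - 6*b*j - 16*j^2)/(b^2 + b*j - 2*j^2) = (b - 8*j)/(b - j)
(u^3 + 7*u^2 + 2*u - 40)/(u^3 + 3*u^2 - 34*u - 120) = (u - 2)/(u - 6)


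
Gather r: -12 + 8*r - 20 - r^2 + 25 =-r^2 + 8*r - 7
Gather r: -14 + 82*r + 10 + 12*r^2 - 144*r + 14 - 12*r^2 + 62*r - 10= 0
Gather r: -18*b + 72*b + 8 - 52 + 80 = 54*b + 36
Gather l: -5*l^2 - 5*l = -5*l^2 - 5*l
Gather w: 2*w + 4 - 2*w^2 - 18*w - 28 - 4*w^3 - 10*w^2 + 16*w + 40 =-4*w^3 - 12*w^2 + 16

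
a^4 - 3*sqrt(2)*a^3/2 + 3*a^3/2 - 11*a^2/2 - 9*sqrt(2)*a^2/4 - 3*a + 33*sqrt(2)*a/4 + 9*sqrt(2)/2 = (a - 2)*(a + 1/2)*(a + 3)*(a - 3*sqrt(2)/2)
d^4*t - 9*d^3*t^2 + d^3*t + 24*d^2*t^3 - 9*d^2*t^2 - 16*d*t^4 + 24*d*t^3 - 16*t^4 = (d - 4*t)^2*(d - t)*(d*t + t)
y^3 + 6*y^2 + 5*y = y*(y + 1)*(y + 5)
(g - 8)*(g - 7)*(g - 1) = g^3 - 16*g^2 + 71*g - 56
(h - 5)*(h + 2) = h^2 - 3*h - 10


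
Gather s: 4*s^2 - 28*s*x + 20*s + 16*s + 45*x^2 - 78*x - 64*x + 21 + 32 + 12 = 4*s^2 + s*(36 - 28*x) + 45*x^2 - 142*x + 65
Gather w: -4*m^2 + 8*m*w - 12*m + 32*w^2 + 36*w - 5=-4*m^2 - 12*m + 32*w^2 + w*(8*m + 36) - 5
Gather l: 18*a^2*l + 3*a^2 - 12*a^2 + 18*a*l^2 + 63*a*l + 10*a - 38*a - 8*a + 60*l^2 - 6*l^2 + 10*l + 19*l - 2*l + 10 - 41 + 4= -9*a^2 - 36*a + l^2*(18*a + 54) + l*(18*a^2 + 63*a + 27) - 27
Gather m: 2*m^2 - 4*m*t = 2*m^2 - 4*m*t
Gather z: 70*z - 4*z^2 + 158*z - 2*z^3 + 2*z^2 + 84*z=-2*z^3 - 2*z^2 + 312*z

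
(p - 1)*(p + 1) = p^2 - 1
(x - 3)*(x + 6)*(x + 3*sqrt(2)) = x^3 + 3*x^2 + 3*sqrt(2)*x^2 - 18*x + 9*sqrt(2)*x - 54*sqrt(2)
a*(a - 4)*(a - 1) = a^3 - 5*a^2 + 4*a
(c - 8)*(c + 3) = c^2 - 5*c - 24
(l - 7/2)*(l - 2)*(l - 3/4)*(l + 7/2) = l^4 - 11*l^3/4 - 43*l^2/4 + 539*l/16 - 147/8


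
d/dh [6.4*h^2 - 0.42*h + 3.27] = 12.8*h - 0.42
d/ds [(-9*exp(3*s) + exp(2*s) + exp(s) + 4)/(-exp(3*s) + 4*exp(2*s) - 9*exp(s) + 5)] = (-35*exp(4*s) + 164*exp(3*s) - 136*exp(2*s) - 22*exp(s) + 41)*exp(s)/(exp(6*s) - 8*exp(5*s) + 34*exp(4*s) - 82*exp(3*s) + 121*exp(2*s) - 90*exp(s) + 25)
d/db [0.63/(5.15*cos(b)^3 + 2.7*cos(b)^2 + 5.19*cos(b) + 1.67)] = (9.7335*cos(b)^2 + 3.402*cos(b) + 3.2697)*sin(b)/(5.15*cos(b)^3 + 2.7*cos(b)^2 + 5.19*cos(b) + 1.67)^2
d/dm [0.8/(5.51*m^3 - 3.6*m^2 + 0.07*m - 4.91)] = (-13.224*m^2 + 5.76*m - 0.056)/(5.51*m^3 - 3.6*m^2 + 0.07*m - 4.91)^2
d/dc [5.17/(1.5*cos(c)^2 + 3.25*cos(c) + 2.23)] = (15.51*cos(c) + 16.8025)*sin(c)/(1.5*cos(c)^2 + 3.25*cos(c) + 2.23)^2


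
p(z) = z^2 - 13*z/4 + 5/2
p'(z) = 2*z - 13/4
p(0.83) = 0.49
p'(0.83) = -1.59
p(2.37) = 0.41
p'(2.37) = 1.49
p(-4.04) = 31.95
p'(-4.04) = -11.33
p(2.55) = 0.72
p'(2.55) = 1.85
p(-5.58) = 51.77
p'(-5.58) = -14.41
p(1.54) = -0.13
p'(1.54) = -0.17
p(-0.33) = 3.68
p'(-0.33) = -3.91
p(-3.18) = 22.95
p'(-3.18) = -9.61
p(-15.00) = 276.25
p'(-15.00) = -33.25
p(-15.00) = 276.25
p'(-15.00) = -33.25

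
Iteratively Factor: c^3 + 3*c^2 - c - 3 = (c + 3)*(c^2 - 1) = (c - 1)*(c + 3)*(c + 1)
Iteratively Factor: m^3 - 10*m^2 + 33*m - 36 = (m - 4)*(m^2 - 6*m + 9) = (m - 4)*(m - 3)*(m - 3)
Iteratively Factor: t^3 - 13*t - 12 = (t + 1)*(t^2 - t - 12) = (t - 4)*(t + 1)*(t + 3)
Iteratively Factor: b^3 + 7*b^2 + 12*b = (b + 4)*(b^2 + 3*b) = b*(b + 4)*(b + 3)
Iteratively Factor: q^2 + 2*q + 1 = (q + 1)*(q + 1)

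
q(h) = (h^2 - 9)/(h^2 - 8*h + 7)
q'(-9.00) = -0.04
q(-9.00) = 0.45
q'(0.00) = -1.47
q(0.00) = -1.29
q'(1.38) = -9.44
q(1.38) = 3.32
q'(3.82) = -0.83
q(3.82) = -0.62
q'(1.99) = -1.63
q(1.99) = 1.02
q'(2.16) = -1.28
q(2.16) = 0.77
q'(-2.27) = -0.20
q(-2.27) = -0.13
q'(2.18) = -1.24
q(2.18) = 0.75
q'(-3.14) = -0.14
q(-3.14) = 0.02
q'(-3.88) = -0.11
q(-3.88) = 0.11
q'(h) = 2*h/(h^2 - 8*h + 7) + (8 - 2*h)*(h^2 - 9)/(h^2 - 8*h + 7)^2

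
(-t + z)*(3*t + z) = -3*t^2 + 2*t*z + z^2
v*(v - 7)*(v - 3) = v^3 - 10*v^2 + 21*v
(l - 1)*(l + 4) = l^2 + 3*l - 4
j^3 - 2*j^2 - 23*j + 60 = (j - 4)*(j - 3)*(j + 5)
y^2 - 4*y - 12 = (y - 6)*(y + 2)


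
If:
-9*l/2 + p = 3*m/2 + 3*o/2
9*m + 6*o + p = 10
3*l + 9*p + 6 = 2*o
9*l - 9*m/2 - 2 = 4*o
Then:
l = -44/699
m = 5116/699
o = -2068/233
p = -610/233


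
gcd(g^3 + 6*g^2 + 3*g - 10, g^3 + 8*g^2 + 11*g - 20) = g^2 + 4*g - 5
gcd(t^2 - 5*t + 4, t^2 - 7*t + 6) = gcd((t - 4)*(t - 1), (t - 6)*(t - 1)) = t - 1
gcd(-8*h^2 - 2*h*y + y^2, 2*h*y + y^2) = 2*h + y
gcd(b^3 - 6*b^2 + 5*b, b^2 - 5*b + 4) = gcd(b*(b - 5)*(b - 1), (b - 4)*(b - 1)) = b - 1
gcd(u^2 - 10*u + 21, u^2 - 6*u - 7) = u - 7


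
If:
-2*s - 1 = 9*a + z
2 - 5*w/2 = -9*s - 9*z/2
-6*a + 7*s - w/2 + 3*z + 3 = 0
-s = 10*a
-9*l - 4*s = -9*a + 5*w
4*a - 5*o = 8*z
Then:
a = 5/349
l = 2395/3141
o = 2372/1745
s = -50/349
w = -430/349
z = -294/349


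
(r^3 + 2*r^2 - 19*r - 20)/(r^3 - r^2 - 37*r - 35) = (r - 4)/(r - 7)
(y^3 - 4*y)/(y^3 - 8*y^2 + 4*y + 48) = y*(y - 2)/(y^2 - 10*y + 24)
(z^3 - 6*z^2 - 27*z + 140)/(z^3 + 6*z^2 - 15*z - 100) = (z - 7)/(z + 5)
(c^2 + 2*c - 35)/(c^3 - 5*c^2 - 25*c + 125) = (c + 7)/(c^2 - 25)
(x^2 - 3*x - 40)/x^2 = 1 - 3/x - 40/x^2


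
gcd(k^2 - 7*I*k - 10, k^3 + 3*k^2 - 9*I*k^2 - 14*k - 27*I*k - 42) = k - 2*I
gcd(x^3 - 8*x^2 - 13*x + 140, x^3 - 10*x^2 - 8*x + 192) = x + 4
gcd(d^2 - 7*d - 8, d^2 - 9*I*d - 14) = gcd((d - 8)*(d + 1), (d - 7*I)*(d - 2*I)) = 1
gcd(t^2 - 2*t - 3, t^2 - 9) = t - 3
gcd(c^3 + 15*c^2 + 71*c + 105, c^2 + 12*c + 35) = c^2 + 12*c + 35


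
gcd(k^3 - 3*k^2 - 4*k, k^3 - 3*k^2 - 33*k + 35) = 1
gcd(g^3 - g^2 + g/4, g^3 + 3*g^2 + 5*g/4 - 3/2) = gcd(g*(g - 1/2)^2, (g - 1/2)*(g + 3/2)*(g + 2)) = g - 1/2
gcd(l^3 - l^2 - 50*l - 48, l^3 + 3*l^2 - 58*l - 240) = l^2 - 2*l - 48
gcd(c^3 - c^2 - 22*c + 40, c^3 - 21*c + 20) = c^2 + c - 20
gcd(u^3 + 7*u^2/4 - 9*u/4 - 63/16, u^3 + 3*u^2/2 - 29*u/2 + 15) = u - 3/2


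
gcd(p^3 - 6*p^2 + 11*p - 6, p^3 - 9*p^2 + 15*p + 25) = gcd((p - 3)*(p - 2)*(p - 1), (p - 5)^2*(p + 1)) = 1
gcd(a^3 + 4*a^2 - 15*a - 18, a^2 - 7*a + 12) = a - 3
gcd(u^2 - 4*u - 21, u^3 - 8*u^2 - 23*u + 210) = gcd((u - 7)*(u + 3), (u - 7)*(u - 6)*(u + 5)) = u - 7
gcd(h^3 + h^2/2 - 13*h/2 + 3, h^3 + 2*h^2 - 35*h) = 1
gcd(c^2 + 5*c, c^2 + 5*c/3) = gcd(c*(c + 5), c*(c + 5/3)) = c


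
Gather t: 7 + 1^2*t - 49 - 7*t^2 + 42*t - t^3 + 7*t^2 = -t^3 + 43*t - 42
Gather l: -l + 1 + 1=2 - l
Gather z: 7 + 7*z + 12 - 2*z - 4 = 5*z + 15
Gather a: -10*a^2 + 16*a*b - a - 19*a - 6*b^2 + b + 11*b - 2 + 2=-10*a^2 + a*(16*b - 20) - 6*b^2 + 12*b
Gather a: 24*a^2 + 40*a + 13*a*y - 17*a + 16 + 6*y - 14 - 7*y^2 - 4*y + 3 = 24*a^2 + a*(13*y + 23) - 7*y^2 + 2*y + 5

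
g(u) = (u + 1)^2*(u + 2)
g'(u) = (u + 1)^2 + (u + 2)*(2*u + 2)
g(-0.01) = 1.95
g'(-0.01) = 4.92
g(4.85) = 234.42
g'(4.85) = 114.37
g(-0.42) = 0.53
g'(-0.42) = 2.17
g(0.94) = 11.06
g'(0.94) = 15.17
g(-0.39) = 0.60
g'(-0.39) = 2.34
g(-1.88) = 0.09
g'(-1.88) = 0.56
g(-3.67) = -11.91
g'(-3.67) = 16.05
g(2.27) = 45.66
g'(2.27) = 38.62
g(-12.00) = -1210.00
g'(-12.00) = 341.00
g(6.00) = 392.00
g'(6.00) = 161.00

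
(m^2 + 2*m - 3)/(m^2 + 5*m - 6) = (m + 3)/(m + 6)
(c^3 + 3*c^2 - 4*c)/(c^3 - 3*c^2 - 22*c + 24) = c/(c - 6)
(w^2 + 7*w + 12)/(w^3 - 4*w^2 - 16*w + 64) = (w + 3)/(w^2 - 8*w + 16)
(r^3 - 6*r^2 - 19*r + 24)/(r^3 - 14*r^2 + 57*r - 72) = (r^2 + 2*r - 3)/(r^2 - 6*r + 9)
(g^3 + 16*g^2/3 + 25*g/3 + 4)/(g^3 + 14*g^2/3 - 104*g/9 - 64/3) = 3*(g^2 + 4*g + 3)/(3*g^2 + 10*g - 48)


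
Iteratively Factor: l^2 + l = (l)*(l + 1)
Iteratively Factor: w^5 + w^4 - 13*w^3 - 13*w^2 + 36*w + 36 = (w - 3)*(w^4 + 4*w^3 - w^2 - 16*w - 12) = (w - 3)*(w - 2)*(w^3 + 6*w^2 + 11*w + 6) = (w - 3)*(w - 2)*(w + 2)*(w^2 + 4*w + 3) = (w - 3)*(w - 2)*(w + 1)*(w + 2)*(w + 3)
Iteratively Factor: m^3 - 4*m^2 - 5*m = (m)*(m^2 - 4*m - 5) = m*(m + 1)*(m - 5)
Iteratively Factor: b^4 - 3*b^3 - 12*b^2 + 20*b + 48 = (b - 4)*(b^3 + b^2 - 8*b - 12) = (b - 4)*(b + 2)*(b^2 - b - 6) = (b - 4)*(b - 3)*(b + 2)*(b + 2)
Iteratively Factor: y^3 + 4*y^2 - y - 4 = (y - 1)*(y^2 + 5*y + 4) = (y - 1)*(y + 1)*(y + 4)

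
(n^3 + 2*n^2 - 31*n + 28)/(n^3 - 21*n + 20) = (n + 7)/(n + 5)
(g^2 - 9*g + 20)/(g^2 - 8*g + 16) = (g - 5)/(g - 4)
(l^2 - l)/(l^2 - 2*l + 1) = l/(l - 1)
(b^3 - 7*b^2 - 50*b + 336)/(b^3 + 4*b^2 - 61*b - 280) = (b - 6)/(b + 5)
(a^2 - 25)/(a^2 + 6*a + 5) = (a - 5)/(a + 1)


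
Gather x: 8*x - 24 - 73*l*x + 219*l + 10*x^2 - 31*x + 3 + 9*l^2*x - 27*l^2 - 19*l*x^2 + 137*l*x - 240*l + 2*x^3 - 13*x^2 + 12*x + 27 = -27*l^2 - 21*l + 2*x^3 + x^2*(-19*l - 3) + x*(9*l^2 + 64*l - 11) + 6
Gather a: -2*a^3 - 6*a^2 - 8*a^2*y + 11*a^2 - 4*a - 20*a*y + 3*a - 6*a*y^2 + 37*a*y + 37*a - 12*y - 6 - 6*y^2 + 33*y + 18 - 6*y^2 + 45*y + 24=-2*a^3 + a^2*(5 - 8*y) + a*(-6*y^2 + 17*y + 36) - 12*y^2 + 66*y + 36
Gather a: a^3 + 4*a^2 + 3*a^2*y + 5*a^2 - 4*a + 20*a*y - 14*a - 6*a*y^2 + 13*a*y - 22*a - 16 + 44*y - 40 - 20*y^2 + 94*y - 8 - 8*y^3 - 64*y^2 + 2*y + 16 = a^3 + a^2*(3*y + 9) + a*(-6*y^2 + 33*y - 40) - 8*y^3 - 84*y^2 + 140*y - 48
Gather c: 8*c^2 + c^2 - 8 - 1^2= 9*c^2 - 9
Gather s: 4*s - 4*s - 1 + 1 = 0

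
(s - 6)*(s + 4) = s^2 - 2*s - 24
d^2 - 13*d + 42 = (d - 7)*(d - 6)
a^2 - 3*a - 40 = (a - 8)*(a + 5)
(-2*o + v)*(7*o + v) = -14*o^2 + 5*o*v + v^2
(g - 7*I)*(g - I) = g^2 - 8*I*g - 7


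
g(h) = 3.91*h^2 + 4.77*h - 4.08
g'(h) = 7.82*h + 4.77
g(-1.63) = -1.47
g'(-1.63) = -7.98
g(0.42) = -1.39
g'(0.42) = 8.05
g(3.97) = 76.48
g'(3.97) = 35.82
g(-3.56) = 28.49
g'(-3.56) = -23.07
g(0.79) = 2.13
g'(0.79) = 10.95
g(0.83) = 2.57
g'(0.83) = 11.26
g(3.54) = 61.80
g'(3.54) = 32.45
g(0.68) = 0.97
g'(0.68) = 10.09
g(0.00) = -4.08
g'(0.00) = 4.77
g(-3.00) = 16.80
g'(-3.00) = -18.69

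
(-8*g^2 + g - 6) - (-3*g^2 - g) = -5*g^2 + 2*g - 6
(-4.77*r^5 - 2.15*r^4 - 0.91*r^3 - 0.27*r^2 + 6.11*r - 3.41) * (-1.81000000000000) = 8.6337*r^5 + 3.8915*r^4 + 1.6471*r^3 + 0.4887*r^2 - 11.0591*r + 6.1721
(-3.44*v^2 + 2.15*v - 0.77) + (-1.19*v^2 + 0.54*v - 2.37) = -4.63*v^2 + 2.69*v - 3.14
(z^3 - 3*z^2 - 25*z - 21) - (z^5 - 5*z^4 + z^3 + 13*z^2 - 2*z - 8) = -z^5 + 5*z^4 - 16*z^2 - 23*z - 13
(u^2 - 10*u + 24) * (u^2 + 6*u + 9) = u^4 - 4*u^3 - 27*u^2 + 54*u + 216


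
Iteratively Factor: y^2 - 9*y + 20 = (y - 5)*(y - 4)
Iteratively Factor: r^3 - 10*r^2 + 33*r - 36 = (r - 3)*(r^2 - 7*r + 12) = (r - 3)^2*(r - 4)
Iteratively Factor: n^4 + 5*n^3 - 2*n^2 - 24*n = (n + 4)*(n^3 + n^2 - 6*n) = n*(n + 4)*(n^2 + n - 6) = n*(n - 2)*(n + 4)*(n + 3)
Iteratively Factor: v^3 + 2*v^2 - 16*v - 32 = (v + 4)*(v^2 - 2*v - 8) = (v - 4)*(v + 4)*(v + 2)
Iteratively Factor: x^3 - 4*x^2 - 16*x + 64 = (x - 4)*(x^2 - 16) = (x - 4)*(x + 4)*(x - 4)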